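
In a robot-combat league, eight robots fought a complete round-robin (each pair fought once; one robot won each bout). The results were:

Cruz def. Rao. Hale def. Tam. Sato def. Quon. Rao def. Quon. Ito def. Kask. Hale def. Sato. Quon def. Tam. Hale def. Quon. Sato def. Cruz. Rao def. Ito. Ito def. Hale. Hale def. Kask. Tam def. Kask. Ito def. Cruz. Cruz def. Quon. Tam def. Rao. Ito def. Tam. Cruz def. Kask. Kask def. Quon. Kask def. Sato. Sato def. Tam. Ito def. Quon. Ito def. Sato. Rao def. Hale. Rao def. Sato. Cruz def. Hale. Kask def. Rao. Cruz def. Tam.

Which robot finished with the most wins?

Win totals: Quon 1, Kask 3, Cruz 5, Sato 3, Rao 4, Hale 4, Ito 6, Tam 2.
Ito leads with 6 wins (next highest: 5).

Ito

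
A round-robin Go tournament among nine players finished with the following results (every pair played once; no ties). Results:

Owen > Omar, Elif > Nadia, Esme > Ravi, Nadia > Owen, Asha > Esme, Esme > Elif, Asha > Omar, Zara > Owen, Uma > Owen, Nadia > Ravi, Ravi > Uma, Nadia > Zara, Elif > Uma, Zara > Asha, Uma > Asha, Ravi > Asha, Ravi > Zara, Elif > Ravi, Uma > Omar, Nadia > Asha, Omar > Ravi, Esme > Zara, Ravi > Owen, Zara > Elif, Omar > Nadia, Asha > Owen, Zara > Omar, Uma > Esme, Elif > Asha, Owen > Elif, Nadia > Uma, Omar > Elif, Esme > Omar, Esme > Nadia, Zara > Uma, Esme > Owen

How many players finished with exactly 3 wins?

Win totals: Omar 3, Asha 3, Zara 5, Elif 4, Uma 4, Owen 2, Nadia 5, Ravi 4, Esme 6.
Exactly 3: Omar, Asha — 2 players.

2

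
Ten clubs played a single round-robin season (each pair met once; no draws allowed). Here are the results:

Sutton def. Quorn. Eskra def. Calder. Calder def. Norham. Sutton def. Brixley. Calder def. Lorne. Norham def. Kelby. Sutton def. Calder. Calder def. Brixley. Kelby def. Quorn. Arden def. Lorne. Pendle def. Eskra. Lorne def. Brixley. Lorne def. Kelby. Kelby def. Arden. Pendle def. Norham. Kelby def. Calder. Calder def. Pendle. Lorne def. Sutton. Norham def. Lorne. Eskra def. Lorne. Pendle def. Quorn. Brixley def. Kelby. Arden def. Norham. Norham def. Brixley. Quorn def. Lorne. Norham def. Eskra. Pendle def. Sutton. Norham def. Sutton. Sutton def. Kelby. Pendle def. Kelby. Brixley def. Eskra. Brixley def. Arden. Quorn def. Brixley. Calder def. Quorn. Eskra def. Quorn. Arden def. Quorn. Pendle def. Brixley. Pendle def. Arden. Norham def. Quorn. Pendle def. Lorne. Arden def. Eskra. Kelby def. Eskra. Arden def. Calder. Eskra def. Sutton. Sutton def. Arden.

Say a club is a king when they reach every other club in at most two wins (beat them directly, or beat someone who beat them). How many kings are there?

6

Pendle reaches everyone (king).
Eskra reaches everyone (king).
Sutton reaches everyone (king).
Lorne cannot reach Pendle, Norham in two steps.
Kelby reaches everyone (king).
Arden reaches everyone (king).
Brixley cannot reach Pendle in two steps.
Norham cannot reach Pendle in two steps.
Calder reaches everyone (king).
Quorn cannot reach Pendle, Norham, Calder in two steps.
Kings: Pendle, Eskra, Sutton, Kelby, Arden, Calder — 6.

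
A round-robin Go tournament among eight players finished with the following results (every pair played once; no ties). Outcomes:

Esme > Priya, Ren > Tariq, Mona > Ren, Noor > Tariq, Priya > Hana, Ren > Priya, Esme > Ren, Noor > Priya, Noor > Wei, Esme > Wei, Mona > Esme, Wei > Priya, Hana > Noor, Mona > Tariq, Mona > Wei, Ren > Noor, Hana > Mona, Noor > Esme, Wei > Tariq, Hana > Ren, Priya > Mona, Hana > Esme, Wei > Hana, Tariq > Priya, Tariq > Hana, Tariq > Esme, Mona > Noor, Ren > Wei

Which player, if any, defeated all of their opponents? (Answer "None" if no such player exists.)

Highest win total is Mona with 5 (out of 7 possible).
Mona lost to Priya, Hana, so no player went undefeated.

None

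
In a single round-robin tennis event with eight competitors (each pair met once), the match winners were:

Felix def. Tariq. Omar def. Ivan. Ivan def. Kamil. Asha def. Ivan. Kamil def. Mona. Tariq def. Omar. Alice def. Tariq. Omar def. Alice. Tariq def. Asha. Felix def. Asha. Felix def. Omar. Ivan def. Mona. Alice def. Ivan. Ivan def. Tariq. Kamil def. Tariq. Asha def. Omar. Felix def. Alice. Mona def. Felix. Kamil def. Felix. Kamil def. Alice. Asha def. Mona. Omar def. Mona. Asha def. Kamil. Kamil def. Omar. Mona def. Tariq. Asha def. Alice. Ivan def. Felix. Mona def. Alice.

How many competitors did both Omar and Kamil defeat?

Omar beat: Ivan, Alice, Mona.
Kamil beat: Alice, Mona, Tariq, Omar, Felix.
Both beat: Alice, Mona — 2.

2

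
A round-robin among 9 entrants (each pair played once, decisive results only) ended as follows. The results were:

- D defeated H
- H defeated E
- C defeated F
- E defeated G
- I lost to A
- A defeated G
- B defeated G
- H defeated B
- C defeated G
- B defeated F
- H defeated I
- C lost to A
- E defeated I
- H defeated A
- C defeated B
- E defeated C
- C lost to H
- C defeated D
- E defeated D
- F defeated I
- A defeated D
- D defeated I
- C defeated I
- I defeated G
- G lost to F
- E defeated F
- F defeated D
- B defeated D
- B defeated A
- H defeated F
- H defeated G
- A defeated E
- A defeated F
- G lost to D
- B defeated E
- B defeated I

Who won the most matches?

Win totals: A 6, B 6, C 5, D 3, E 5, F 3, G 0, H 7, I 1.
H leads with 7 wins (next highest: 6).

H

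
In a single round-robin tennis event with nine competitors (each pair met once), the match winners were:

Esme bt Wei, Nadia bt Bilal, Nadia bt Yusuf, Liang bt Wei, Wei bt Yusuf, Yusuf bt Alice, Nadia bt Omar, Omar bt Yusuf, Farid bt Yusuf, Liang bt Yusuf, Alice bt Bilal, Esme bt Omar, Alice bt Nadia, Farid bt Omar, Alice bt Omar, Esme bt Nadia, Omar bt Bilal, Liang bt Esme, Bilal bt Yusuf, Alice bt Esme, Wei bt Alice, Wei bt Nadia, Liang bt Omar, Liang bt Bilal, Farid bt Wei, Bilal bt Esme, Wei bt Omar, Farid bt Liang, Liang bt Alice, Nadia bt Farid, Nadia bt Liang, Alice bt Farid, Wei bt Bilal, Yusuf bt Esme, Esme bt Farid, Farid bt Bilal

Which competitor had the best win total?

Liang

Win totals: Bilal 2, Omar 2, Nadia 5, Alice 5, Yusuf 2, Wei 5, Esme 4, Farid 5, Liang 6.
Liang leads with 6 wins (next highest: 5).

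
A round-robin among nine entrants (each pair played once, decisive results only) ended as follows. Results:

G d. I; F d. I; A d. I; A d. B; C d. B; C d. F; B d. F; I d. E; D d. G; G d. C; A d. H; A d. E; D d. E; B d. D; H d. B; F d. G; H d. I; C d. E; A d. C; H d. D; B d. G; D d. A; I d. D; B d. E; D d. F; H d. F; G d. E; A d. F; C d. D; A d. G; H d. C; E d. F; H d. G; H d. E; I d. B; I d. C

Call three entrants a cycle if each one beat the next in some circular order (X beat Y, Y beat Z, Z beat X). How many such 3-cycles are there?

14

Win totals: A 7, B 4, C 4, D 4, E 1, F 2, G 3, H 7, I 4.
An entrant with w wins dominates both others in C(w,2) triples; summing gives 21 + 6 + 6 + 6 + 0 + 1 + 3 + 21 + 6 = 70 transitive triples.
Total triples C(9,3) = 84, so cyclic triples = 84 − 70 = 14.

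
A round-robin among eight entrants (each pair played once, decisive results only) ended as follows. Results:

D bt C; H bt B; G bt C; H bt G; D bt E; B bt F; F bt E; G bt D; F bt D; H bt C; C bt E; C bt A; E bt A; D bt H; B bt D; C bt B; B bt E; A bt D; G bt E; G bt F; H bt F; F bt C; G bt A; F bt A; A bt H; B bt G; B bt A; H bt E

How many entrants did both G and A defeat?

G beat: A, C, D, E, F.
A beat: D, H.
Both beat: D — 1.

1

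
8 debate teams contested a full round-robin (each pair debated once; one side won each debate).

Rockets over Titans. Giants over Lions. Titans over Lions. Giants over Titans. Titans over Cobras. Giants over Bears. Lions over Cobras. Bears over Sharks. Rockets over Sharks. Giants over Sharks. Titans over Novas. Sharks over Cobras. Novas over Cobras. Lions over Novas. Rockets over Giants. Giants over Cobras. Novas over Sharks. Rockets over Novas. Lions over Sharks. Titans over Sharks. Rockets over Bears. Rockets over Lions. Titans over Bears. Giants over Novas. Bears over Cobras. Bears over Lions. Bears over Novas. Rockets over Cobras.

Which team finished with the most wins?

Win totals: Novas 2, Lions 3, Giants 6, Titans 5, Rockets 7, Bears 4, Sharks 1, Cobras 0.
Rockets leads with 7 wins (next highest: 6).

Rockets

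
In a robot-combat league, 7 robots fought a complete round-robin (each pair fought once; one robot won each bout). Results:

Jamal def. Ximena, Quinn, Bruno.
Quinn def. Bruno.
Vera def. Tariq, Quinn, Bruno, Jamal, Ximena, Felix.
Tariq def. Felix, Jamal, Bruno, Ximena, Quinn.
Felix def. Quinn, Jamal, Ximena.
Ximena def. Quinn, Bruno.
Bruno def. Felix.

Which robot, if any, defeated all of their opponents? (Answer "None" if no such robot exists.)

Vera has 6 wins out of 6 opponents — a perfect record.

Vera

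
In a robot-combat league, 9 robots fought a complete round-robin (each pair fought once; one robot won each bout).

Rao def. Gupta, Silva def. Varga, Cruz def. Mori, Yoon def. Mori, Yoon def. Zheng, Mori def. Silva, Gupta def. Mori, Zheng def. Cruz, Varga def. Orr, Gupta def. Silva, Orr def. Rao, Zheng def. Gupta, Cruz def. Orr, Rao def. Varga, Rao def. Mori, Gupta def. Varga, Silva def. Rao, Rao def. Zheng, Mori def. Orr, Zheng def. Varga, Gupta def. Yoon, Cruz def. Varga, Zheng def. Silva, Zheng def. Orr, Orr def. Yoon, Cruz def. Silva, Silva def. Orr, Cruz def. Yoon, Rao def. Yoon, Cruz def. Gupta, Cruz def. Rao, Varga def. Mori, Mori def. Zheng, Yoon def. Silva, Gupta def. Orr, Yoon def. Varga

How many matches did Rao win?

Rao's results: beat Mori, Yoon, Varga, Gupta, Zheng; lost to Silva, Orr, Cruz.
That is 5 wins.

5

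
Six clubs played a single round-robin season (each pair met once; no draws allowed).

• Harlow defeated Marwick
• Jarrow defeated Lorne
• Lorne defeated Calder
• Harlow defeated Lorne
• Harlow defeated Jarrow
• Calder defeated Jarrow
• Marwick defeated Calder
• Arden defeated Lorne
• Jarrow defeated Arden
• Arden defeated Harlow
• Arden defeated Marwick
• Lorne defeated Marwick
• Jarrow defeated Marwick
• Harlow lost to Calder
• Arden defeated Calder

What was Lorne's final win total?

Lorne's results: beat Marwick, Calder; lost to Jarrow, Arden, Harlow.
That is 2 wins.

2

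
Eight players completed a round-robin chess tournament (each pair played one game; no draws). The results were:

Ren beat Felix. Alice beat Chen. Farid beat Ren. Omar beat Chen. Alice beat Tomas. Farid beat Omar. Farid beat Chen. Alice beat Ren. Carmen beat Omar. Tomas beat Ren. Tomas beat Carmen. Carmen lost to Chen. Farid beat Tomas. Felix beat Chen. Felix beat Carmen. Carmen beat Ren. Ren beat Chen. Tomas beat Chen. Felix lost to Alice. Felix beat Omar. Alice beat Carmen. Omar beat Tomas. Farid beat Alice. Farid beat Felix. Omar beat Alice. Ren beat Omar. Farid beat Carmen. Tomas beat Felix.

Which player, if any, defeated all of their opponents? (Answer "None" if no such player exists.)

Farid

Farid has 7 wins out of 7 opponents — a perfect record.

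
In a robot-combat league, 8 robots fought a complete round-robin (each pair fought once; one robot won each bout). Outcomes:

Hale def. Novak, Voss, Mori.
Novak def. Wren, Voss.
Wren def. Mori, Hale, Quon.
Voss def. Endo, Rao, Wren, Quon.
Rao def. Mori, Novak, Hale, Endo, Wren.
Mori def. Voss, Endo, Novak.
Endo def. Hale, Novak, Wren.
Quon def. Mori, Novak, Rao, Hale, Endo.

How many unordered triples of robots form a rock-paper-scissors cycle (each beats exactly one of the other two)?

17

Win totals: Endo 3, Novak 2, Quon 5, Rao 5, Hale 3, Wren 3, Voss 4, Mori 3.
A robot with w wins dominates both others in C(w,2) triples; summing gives 3 + 1 + 10 + 10 + 3 + 3 + 6 + 3 = 39 transitive triples.
Total triples C(8,3) = 56, so cyclic triples = 56 − 39 = 17.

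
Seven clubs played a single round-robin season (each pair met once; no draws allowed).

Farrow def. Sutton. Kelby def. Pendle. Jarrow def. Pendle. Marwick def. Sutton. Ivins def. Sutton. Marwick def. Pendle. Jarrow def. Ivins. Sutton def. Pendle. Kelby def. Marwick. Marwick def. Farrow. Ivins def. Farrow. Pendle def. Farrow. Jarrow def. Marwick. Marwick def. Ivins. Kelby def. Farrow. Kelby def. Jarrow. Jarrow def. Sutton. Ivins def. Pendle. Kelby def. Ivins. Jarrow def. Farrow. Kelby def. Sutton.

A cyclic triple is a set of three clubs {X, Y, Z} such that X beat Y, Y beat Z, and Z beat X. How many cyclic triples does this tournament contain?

1

Win totals: Ivins 3, Pendle 1, Jarrow 5, Kelby 6, Farrow 1, Marwick 4, Sutton 1.
A club with w wins dominates both others in C(w,2) triples; summing gives 3 + 0 + 10 + 15 + 0 + 6 + 0 = 34 transitive triples.
Total triples C(7,3) = 35, so cyclic triples = 35 − 34 = 1.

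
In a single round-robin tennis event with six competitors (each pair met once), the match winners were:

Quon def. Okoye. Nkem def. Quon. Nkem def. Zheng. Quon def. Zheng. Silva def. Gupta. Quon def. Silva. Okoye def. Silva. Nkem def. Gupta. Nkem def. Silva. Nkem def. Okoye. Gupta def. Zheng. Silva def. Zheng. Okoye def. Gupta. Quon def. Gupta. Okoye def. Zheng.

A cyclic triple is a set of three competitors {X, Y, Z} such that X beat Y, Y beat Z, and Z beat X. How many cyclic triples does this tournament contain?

0

Of the C(6,3) = 20 triples, the cyclic ones are: none.
That is 0.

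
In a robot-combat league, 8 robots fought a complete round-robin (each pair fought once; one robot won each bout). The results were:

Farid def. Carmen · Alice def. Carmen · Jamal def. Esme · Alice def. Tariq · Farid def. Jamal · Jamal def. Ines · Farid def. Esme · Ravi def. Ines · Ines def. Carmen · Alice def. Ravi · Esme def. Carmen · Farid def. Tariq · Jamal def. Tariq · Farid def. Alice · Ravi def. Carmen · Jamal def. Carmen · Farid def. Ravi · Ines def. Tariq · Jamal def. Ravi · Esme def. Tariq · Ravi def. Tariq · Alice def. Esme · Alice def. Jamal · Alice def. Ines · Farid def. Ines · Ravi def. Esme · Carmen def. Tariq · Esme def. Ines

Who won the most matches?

Win totals: Carmen 1, Alice 6, Ines 2, Esme 3, Jamal 5, Ravi 4, Tariq 0, Farid 7.
Farid leads with 7 wins (next highest: 6).

Farid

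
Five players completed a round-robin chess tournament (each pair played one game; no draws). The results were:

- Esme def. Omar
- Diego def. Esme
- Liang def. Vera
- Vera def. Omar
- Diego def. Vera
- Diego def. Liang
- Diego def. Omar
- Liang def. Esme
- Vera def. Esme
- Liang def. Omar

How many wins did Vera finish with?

2

Vera's results: beat Omar, Esme; lost to Liang, Diego.
That is 2 wins.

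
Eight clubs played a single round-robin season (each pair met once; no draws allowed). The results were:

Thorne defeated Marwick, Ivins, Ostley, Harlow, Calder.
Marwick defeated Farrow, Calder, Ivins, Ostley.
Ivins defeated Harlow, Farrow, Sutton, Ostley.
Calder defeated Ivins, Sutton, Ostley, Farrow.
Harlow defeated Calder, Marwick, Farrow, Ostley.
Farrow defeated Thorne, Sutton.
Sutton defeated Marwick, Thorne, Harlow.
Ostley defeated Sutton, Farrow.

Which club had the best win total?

Win totals: Harlow 4, Calder 4, Sutton 3, Ivins 4, Ostley 2, Farrow 2, Thorne 5, Marwick 4.
Thorne leads with 5 wins (next highest: 4).

Thorne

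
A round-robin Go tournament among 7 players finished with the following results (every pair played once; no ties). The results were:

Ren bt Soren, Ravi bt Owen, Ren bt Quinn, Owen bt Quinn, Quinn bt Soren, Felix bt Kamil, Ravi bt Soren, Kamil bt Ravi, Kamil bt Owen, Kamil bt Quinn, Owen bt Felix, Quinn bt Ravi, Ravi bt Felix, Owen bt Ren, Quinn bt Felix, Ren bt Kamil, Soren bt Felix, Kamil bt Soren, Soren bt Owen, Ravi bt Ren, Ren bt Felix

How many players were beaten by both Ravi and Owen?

2

Ravi beat: Soren, Ren, Owen, Felix.
Owen beat: Ren, Quinn, Felix.
Both beat: Ren, Felix — 2.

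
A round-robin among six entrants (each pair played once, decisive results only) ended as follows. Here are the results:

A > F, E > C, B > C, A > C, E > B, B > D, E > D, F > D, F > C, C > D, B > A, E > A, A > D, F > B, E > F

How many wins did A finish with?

A's results: beat C, D, F; lost to B, E.
That is 3 wins.

3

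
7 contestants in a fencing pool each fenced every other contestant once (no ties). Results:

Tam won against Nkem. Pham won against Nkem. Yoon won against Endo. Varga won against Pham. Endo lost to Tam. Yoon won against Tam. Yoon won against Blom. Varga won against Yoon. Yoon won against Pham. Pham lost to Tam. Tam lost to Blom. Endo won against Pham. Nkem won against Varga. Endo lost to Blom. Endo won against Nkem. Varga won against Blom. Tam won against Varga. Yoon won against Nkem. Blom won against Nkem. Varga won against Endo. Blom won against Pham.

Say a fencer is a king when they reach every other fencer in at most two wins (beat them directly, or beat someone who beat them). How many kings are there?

3

Pham cannot reach Yoon, Endo, Blom, Tam in two steps.
Yoon reaches everyone (king).
Endo cannot reach Yoon, Blom, Tam in two steps.
Blom cannot reach Yoon in two steps.
Varga reaches everyone (king).
Nkem cannot reach Tam in two steps.
Tam reaches everyone (king).
Kings: Yoon, Varga, Tam — 3.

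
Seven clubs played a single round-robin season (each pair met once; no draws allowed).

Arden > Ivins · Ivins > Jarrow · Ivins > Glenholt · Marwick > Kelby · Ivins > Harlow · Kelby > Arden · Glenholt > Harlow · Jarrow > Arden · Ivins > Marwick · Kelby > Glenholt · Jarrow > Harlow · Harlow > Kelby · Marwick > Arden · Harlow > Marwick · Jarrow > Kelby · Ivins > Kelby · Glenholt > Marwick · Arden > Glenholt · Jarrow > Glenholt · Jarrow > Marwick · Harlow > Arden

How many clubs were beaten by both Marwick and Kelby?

1

Marwick beat: Kelby, Arden.
Kelby beat: Glenholt, Arden.
Both beat: Arden — 1.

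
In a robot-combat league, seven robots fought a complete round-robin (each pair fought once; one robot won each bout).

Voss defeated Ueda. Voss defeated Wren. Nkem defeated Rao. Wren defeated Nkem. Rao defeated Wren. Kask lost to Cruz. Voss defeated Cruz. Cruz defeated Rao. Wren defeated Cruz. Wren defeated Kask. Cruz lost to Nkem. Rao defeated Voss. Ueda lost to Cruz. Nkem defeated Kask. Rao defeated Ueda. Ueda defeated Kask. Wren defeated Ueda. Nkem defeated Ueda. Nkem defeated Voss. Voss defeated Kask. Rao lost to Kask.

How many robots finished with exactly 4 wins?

2

Win totals: Wren 4, Voss 4, Cruz 3, Nkem 5, Ueda 1, Kask 1, Rao 3.
Exactly 4: Wren, Voss — 2 robots.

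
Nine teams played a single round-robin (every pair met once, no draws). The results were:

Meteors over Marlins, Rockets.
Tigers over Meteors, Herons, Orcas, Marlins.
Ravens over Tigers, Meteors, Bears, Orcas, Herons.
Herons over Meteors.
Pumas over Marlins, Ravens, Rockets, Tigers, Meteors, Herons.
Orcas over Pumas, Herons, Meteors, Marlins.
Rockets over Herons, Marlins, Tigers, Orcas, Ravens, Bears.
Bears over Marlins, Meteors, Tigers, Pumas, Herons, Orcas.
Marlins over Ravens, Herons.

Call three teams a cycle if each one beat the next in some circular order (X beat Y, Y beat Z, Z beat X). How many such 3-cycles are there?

Win totals: Pumas 6, Marlins 2, Herons 1, Orcas 4, Rockets 6, Tigers 4, Bears 6, Meteors 2, Ravens 5.
A team with w wins dominates both others in C(w,2) triples; summing gives 15 + 1 + 0 + 6 + 15 + 6 + 15 + 1 + 10 = 69 transitive triples.
Total triples C(9,3) = 84, so cyclic triples = 84 − 69 = 15.

15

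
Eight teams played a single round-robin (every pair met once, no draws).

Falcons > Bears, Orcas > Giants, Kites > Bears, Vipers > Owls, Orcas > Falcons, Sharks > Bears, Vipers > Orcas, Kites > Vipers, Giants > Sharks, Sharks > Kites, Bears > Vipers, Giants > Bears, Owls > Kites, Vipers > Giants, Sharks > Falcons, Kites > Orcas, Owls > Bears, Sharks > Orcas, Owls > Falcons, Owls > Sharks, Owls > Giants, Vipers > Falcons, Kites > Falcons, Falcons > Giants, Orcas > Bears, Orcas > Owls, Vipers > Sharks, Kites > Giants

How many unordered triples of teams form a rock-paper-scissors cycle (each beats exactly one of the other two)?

12

Win totals: Giants 2, Bears 1, Kites 5, Falcons 2, Vipers 5, Owls 5, Sharks 4, Orcas 4.
A team with w wins dominates both others in C(w,2) triples; summing gives 1 + 0 + 10 + 1 + 10 + 10 + 6 + 6 = 44 transitive triples.
Total triples C(8,3) = 56, so cyclic triples = 56 − 44 = 12.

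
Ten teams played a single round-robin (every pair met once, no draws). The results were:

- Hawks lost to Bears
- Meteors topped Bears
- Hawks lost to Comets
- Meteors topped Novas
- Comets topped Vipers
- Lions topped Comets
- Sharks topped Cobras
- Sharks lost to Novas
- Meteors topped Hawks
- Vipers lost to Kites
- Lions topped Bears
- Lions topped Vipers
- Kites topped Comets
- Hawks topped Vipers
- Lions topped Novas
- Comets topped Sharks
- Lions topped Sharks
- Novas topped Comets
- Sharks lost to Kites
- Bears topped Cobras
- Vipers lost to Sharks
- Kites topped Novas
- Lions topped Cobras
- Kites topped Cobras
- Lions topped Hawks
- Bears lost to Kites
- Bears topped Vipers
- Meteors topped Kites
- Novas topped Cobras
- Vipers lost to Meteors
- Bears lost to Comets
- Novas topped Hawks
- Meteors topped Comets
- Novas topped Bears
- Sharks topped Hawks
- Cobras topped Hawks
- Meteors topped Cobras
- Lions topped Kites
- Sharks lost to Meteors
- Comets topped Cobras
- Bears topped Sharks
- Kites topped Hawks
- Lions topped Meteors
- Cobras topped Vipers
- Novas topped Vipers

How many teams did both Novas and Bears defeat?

4

Novas beat: Bears, Hawks, Cobras, Comets, Sharks, Vipers.
Bears beat: Hawks, Cobras, Sharks, Vipers.
Both beat: Hawks, Cobras, Sharks, Vipers — 4.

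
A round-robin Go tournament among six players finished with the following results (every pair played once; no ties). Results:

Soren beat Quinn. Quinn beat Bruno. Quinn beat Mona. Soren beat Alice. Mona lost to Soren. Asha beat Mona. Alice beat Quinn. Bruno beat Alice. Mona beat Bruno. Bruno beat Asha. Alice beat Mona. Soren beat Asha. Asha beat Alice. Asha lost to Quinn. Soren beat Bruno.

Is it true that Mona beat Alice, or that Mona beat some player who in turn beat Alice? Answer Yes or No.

Yes

Mona did not beat Alice directly.
Mona beat Bruno. Of those, Bruno beat Alice.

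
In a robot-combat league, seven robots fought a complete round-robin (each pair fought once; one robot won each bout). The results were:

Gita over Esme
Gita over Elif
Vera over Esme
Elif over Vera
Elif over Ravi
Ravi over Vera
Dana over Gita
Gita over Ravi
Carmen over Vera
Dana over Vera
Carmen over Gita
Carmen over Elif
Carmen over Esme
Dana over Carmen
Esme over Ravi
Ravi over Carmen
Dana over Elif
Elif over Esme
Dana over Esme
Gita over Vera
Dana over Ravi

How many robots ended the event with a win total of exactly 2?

Win totals: Elif 3, Ravi 2, Esme 1, Vera 1, Dana 6, Gita 4, Carmen 4.
Exactly 2: Ravi — 1 robot.

1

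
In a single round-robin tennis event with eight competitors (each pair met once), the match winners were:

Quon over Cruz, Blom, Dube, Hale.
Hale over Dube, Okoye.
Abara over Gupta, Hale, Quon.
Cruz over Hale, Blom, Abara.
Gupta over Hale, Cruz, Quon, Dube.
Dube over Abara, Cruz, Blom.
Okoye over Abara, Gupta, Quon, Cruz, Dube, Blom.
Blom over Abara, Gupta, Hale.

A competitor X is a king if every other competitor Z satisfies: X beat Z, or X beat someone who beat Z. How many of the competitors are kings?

7

Quon reaches everyone (king).
Hale reaches everyone (king).
Okoye reaches everyone (king).
Gupta reaches everyone (king).
Blom reaches everyone (king).
Cruz reaches everyone (king).
Abara reaches everyone (king).
Dube cannot reach Okoye in two steps.
Kings: Quon, Hale, Okoye, Gupta, Blom, Cruz, Abara — 7.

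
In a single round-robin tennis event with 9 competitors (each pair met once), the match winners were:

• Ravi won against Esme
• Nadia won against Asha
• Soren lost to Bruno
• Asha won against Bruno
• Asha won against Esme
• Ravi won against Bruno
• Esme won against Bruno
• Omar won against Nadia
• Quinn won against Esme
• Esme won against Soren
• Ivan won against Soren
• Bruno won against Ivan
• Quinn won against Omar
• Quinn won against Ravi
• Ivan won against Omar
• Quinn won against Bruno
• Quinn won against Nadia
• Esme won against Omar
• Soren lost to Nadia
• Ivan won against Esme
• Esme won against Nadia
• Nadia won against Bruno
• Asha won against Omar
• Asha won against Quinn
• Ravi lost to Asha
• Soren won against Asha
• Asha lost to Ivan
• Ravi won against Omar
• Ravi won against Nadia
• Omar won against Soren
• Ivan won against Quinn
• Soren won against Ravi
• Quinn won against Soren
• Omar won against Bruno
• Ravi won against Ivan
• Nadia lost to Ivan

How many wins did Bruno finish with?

2

Bruno's results: beat Soren, Ivan; lost to Esme, Quinn, Asha, Ravi, Nadia, Omar.
That is 2 wins.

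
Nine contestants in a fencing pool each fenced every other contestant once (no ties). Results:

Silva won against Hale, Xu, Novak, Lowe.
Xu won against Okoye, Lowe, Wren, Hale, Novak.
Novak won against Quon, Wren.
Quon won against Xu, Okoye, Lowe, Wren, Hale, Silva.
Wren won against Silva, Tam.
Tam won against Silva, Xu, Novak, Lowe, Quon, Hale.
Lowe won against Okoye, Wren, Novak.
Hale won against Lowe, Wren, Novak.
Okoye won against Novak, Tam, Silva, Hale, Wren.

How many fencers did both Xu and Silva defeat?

3

Xu beat: Hale, Lowe, Novak, Okoye, Wren.
Silva beat: Hale, Lowe, Novak, Xu.
Both beat: Hale, Lowe, Novak — 3.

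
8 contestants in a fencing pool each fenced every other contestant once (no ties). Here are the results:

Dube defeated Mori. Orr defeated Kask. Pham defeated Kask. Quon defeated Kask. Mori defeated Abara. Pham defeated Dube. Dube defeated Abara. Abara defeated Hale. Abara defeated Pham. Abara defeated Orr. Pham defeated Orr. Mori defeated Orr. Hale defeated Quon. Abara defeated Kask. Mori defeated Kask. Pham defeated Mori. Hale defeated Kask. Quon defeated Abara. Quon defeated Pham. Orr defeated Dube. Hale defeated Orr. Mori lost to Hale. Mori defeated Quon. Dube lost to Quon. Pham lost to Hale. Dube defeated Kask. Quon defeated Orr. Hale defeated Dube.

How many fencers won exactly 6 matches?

1

Win totals: Pham 4, Kask 0, Hale 6, Quon 5, Orr 2, Dube 3, Mori 4, Abara 4.
Exactly 6: Hale — 1 fencer.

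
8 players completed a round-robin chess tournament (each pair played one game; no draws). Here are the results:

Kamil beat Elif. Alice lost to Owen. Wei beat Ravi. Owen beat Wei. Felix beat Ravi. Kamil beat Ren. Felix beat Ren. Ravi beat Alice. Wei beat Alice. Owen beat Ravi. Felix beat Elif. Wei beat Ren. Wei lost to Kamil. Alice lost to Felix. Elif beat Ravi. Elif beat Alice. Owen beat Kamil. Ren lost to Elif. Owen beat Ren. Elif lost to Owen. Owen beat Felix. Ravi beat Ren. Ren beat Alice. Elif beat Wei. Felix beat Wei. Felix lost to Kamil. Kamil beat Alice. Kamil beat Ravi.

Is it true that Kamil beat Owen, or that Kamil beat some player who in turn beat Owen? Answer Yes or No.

Kamil did not beat Owen directly.
Kamil beat Alice, Ravi, Elif, Felix, Wei, Ren, but each of them lost to Owen. No two-step path.

No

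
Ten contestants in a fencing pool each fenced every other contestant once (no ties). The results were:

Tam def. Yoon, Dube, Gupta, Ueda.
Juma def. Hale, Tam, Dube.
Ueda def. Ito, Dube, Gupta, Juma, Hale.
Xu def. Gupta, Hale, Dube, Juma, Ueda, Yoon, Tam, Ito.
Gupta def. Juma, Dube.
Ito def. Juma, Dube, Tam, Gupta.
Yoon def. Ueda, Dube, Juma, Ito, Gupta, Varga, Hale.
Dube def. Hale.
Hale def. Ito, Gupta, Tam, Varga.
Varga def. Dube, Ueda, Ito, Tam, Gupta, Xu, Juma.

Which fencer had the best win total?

Win totals: Hale 4, Gupta 2, Tam 4, Yoon 7, Juma 3, Dube 1, Xu 8, Ito 4, Varga 7, Ueda 5.
Xu leads with 8 wins (next highest: 7).

Xu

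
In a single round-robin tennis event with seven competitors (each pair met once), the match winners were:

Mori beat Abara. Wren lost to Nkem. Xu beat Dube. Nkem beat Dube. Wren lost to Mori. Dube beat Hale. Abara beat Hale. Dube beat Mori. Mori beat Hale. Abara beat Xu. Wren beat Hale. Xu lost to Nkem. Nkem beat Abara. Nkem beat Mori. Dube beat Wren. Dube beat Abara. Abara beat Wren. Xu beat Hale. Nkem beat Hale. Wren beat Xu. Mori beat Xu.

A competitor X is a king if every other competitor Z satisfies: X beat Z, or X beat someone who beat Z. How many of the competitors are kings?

1

Dube cannot reach Nkem in two steps.
Hale cannot reach Dube, Mori, Nkem, Xu, Abara, Wren in two steps.
Mori cannot reach Nkem in two steps.
Nkem reaches everyone (king).
Xu cannot reach Nkem in two steps.
Abara cannot reach Mori, Nkem in two steps.
Wren cannot reach Mori, Nkem, Abara in two steps.
Kings: Nkem — 1.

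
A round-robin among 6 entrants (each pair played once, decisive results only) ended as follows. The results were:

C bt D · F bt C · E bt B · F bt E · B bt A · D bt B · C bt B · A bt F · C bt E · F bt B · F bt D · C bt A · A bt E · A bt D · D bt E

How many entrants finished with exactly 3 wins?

Win totals: A 3, B 1, C 4, D 2, E 1, F 4.
Exactly 3: A — 1 entrant.

1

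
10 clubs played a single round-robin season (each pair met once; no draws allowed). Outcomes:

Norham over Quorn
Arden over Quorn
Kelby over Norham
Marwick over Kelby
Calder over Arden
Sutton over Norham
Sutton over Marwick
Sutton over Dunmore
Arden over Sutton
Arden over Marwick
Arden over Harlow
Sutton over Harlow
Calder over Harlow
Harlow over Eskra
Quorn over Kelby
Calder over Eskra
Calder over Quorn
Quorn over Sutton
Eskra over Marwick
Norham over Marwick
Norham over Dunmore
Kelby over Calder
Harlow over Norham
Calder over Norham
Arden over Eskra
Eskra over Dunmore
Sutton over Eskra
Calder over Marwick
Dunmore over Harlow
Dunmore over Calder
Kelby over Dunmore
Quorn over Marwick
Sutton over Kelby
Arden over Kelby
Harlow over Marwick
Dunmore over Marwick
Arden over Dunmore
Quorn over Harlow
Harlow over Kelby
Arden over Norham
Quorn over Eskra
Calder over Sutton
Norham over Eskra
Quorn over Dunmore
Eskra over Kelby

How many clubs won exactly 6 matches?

Win totals: Quorn 6, Eskra 3, Harlow 4, Calder 7, Kelby 3, Norham 4, Sutton 6, Marwick 1, Dunmore 3, Arden 8.
Exactly 6: Quorn, Sutton — 2 clubs.

2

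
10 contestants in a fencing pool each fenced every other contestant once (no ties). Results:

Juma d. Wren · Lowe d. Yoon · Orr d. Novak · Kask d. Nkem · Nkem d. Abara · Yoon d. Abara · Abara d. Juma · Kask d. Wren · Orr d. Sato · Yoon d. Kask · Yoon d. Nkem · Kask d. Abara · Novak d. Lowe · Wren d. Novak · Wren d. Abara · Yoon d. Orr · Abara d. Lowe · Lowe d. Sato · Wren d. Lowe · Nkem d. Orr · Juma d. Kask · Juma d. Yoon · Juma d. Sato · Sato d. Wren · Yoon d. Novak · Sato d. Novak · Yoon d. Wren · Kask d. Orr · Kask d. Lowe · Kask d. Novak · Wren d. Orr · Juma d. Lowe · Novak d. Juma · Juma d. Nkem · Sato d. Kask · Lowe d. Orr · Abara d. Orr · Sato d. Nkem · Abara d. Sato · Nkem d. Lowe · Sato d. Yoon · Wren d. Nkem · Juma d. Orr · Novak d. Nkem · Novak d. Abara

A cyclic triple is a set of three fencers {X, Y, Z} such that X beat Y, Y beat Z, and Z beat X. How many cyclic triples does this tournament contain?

30

Win totals: Wren 5, Nkem 3, Kask 6, Novak 4, Sato 5, Orr 2, Lowe 3, Abara 4, Yoon 6, Juma 7.
A fencer with w wins dominates both others in C(w,2) triples; summing gives 10 + 3 + 15 + 6 + 10 + 1 + 3 + 6 + 15 + 21 = 90 transitive triples.
Total triples C(10,3) = 120, so cyclic triples = 120 − 90 = 30.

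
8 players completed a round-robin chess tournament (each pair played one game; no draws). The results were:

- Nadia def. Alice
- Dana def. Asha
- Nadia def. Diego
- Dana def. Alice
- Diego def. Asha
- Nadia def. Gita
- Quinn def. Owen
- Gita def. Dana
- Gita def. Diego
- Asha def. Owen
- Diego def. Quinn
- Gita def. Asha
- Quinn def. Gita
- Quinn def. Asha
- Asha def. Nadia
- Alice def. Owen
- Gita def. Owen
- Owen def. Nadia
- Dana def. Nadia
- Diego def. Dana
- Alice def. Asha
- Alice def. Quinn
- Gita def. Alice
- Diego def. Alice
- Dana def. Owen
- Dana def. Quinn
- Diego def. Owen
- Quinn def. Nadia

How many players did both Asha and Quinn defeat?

Asha beat: Nadia, Owen.
Quinn beat: Nadia, Gita, Asha, Owen.
Both beat: Nadia, Owen — 2.

2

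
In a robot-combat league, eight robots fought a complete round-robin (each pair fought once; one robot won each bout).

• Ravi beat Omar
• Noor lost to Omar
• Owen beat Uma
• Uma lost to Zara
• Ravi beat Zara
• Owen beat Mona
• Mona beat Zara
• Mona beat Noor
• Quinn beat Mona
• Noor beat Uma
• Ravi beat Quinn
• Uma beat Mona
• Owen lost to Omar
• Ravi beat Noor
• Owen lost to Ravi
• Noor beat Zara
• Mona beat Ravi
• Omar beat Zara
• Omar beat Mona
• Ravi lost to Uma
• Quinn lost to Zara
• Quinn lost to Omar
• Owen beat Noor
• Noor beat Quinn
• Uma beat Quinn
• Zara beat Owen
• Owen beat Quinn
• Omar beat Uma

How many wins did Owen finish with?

Owen's results: beat Mona, Quinn, Noor, Uma; lost to Ravi, Zara, Omar.
That is 4 wins.

4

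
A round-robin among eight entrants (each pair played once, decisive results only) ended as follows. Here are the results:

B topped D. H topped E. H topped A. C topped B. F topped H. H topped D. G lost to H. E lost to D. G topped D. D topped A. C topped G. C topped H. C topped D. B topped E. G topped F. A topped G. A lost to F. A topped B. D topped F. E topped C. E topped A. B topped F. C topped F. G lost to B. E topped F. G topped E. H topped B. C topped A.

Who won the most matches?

Win totals: A 2, B 4, C 6, D 3, E 3, F 2, G 3, H 5.
C leads with 6 wins (next highest: 5).

C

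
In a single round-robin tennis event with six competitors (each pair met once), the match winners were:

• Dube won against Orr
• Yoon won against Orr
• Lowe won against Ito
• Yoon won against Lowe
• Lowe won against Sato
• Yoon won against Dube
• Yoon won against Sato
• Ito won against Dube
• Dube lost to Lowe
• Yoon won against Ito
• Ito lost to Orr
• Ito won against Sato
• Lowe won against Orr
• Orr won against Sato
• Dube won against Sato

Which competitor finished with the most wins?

Win totals: Sato 0, Orr 2, Lowe 4, Dube 2, Ito 2, Yoon 5.
Yoon leads with 5 wins (next highest: 4).

Yoon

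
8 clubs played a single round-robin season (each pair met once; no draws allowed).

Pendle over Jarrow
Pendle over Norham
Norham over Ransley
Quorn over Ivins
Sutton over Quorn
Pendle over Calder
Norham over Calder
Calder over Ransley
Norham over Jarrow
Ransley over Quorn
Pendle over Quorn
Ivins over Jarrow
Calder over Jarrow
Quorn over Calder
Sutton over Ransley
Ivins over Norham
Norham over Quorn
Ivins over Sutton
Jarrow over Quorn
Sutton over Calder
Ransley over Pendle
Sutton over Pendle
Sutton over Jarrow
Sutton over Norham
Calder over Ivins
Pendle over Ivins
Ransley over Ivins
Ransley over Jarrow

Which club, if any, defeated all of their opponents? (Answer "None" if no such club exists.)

None

Highest win total is Sutton with 6 (out of 7 possible).
Sutton lost to Ivins, so no club went undefeated.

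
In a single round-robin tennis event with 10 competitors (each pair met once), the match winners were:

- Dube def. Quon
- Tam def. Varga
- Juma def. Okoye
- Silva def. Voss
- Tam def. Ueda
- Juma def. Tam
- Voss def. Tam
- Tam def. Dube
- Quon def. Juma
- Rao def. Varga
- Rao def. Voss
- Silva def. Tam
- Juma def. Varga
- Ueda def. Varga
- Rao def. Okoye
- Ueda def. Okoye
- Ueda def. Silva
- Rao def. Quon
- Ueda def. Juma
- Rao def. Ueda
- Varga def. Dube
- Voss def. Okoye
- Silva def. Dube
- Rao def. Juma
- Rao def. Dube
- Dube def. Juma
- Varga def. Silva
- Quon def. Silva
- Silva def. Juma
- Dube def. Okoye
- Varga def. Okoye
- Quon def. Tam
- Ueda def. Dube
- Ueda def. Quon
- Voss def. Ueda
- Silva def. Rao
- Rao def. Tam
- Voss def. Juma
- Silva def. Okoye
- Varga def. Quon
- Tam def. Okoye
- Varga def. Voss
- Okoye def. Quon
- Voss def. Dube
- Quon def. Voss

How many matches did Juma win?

3

Juma's results: beat Varga, Okoye, Tam; lost to Silva, Dube, Quon, Voss, Ueda, Rao.
That is 3 wins.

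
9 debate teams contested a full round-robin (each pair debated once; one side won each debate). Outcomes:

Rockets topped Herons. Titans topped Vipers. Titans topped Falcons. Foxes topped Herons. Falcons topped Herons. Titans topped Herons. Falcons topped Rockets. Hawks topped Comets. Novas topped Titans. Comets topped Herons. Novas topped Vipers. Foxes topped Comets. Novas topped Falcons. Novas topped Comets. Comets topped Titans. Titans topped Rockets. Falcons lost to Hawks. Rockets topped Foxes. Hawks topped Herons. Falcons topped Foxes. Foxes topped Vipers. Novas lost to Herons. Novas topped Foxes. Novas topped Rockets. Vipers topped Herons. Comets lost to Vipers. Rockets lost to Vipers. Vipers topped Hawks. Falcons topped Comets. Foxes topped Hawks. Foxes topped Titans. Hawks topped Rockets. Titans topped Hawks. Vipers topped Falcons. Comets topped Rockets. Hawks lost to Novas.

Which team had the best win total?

Novas

Win totals: Herons 1, Novas 7, Hawks 4, Vipers 5, Foxes 5, Rockets 2, Comets 3, Falcons 4, Titans 5.
Novas leads with 7 wins (next highest: 5).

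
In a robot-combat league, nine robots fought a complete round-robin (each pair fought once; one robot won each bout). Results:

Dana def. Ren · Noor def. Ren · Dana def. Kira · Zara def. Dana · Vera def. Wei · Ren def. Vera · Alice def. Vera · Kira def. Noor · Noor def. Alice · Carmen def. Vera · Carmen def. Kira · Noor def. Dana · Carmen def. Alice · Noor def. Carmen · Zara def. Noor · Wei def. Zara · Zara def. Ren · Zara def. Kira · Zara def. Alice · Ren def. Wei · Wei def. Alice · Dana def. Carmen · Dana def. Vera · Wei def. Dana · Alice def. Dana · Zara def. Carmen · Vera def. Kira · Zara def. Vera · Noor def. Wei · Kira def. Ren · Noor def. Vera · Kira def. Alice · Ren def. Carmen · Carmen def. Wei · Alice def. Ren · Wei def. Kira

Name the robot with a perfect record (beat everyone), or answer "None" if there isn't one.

None

Highest win total is Zara with 7 (out of 8 possible).
Zara lost to Wei, so no robot went undefeated.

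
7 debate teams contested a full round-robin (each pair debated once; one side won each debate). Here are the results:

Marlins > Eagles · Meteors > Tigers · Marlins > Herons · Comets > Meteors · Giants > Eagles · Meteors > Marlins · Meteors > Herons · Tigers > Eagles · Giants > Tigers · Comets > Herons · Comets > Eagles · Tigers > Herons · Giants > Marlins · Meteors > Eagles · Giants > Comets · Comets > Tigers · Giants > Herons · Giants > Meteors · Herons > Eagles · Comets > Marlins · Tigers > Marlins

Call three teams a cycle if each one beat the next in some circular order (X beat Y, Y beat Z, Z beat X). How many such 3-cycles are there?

Win totals: Herons 1, Tigers 3, Marlins 2, Comets 5, Meteors 4, Giants 6, Eagles 0.
A team with w wins dominates both others in C(w,2) triples; summing gives 0 + 3 + 1 + 10 + 6 + 15 + 0 = 35 transitive triples.
Total triples C(7,3) = 35, so cyclic triples = 35 − 35 = 0.

0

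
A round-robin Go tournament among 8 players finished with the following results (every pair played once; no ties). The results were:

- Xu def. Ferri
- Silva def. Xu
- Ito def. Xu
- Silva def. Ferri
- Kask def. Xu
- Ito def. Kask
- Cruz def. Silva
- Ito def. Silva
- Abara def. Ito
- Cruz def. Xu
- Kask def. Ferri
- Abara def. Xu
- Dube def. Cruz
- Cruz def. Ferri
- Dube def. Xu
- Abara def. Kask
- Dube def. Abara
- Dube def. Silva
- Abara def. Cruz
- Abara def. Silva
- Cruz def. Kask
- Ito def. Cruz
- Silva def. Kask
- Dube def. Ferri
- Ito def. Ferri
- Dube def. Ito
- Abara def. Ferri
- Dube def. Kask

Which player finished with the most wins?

Win totals: Cruz 4, Ito 5, Kask 2, Dube 7, Abara 6, Ferri 0, Xu 1, Silva 3.
Dube leads with 7 wins (next highest: 6).

Dube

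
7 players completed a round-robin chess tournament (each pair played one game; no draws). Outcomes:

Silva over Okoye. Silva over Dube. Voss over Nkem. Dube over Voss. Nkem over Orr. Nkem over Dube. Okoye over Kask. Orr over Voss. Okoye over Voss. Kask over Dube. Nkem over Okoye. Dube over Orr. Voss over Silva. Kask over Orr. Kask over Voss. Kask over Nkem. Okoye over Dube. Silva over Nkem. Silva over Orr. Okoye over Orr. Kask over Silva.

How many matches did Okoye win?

4

Okoye's results: beat Voss, Dube, Kask, Orr; lost to Silva, Nkem.
That is 4 wins.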